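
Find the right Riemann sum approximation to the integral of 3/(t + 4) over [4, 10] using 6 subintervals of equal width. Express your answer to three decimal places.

Δt = (10 − 4)/6 = 1.
Right endpoints: 5, 6, 7, 8, 9, 10.
f(5) = 1/3, f(6) = 0.3, f(7) = 3/11, f(8) = 0.25, f(9) = 3/13, f(10) = 3/14.
Sum = Δt · [f(5) + f(6) + f(7) + ...].
Sum ≈ 1.601.

1.601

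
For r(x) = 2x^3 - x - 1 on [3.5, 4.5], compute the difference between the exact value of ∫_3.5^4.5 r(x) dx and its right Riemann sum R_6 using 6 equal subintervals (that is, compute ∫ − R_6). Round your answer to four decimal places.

-8.0694

Exact integral: ∫_3.5^4.5 r(x) dx = 125.
R_6 ≈ 133.069444.
Error ≈ 125 − 133.069444 ≈ -8.0694.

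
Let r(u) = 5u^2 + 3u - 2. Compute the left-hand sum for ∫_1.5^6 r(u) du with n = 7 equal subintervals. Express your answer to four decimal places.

Δu = (6 − 1.5)/7 = 9/14.
Left endpoints: 1.5, 15/7, 39/14, 24/7, 57/14, 33/7, 75/14.
r(1.5) = 13.75, r(15/7) = 1342/49, r(39/14) = 8851/196, r(24/7) = 3286/49, r(57/14) = 18247/196, r(33/7) = 6040/49, r(75/14) = 30883/196.
Sum = Δu · [r(1.5) + r(15/7) + r(39/14) + ...].
Sum ≈ 338.9694.

338.9694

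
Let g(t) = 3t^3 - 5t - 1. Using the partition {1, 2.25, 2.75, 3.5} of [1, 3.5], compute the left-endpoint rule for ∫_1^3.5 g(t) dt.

Subinterval widths: 1.25, 0.5, 0.75.
Left endpoints: 1, 2.25, 2.75.
g(1) = -3, g(2.25) = 21.921875, g(2.75) = 47.640625.
Sum = Σ Δt_i · g(t_i).
Sum = 42.94140625.

42.94140625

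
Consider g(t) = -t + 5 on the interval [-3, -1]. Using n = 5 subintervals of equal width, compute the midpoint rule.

14

Δt = (-1 − (-3))/5 = 0.4.
Midpoints: -2.8, -2.4, -2, -1.6, -1.2.
g(-2.8) = 7.8, g(-2.4) = 7.4, g(-2) = 7, g(-1.6) = 6.6, g(-1.2) = 6.2.
Sum = Δt · [g(-2.8) + g(-2.4) + g(-2) + g(-1.6) + g(-1.2)].
Sum = 14.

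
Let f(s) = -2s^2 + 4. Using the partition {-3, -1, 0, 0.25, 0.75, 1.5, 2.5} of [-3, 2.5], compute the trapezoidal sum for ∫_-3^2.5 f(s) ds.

-9.9375

Subinterval widths: 2, 1, 0.25, 0.5, 0.75, 1.
f(-3) = -14, f(-1) = 2, f(0) = 4, f(0.25) = 3.875, f(0.75) = 2.875, f(1.5) = -0.5, f(2.5) = -8.5.
On each subinterval the trapezoid contributes (Δs_i/2)·[f(s_{i-1}) + f(s_i)].
Sum = -9.9375.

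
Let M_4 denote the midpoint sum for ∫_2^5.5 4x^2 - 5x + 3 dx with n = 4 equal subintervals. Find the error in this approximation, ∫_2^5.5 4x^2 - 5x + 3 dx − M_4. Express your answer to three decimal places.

Exact integral: ∫_2^5.5 f(x) dx ≈ 156.04167.
M_4 = 155.1484375.
Error ≈ 156.04167 − 155.1484375 ≈ 0.893.

0.893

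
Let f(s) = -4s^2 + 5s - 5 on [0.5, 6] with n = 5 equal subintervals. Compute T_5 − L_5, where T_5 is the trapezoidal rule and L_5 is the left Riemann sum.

T_5 = -230.395.
L_5 = -166.87.
T_5 − L_5 = -63.525.

-63.525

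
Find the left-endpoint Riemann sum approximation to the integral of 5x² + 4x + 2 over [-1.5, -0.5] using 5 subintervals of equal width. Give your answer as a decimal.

4.05

Δx = (-0.5 − (-1.5))/5 = 0.2.
Left endpoints: -1.5, -1.3, -1.1, -0.9, -0.7.
f(-1.5) = 7.25, f(-1.3) = 5.25, f(-1.1) = 3.65, f(-0.9) = 2.45, f(-0.7) = 1.65.
Sum = Δx · [f(-1.5) + f(-1.3) + f(-1.1) + f(-0.9) + f(-0.7)].
Sum = 4.05.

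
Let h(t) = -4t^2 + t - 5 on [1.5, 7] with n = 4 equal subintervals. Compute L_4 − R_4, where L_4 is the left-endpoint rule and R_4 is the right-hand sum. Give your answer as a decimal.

L_4 = -339.109375.
R_4 = -588.671875.
L_4 − R_4 = 249.5625.

249.5625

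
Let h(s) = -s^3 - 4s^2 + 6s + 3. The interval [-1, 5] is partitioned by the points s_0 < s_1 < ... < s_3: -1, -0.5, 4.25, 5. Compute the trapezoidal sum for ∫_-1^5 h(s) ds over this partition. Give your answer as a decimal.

Subinterval widths: 0.5, 4.75, 0.75.
h(-1) = -6, h(-0.5) = -0.875, h(4.25) = -120.515625, h(5) = -192.
On each subinterval the trapezoid contributes (Δs_i/2)·[h(s_{i-1}) + h(s_i)].
Sum = -407.21484375.

-407.21484375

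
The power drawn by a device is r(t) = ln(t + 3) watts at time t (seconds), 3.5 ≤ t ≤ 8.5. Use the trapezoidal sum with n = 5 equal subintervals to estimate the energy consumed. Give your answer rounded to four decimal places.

10.9147

Δt = (8.5 − 3.5)/5 = 1.
r(3.5) ≈ 1.8718, r(4.5) ≈ 2.0149, r(5.5) ≈ 2.1401, r(6.5) ≈ 2.2513, r(7.5) ≈ 2.3514, r(8.5) ≈ 2.4423.
T_5 = (Δt/2)·[r(t_0) + 2r(t_1) + ... + 2r(t_{4}) + r(t_5)].
Sum ≈ 10.9147.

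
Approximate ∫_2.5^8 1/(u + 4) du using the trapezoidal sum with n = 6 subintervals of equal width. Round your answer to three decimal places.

Δu = (8 − 2.5)/6 = 11/12.
f(2.5) = 2/13, f(41/12) = 12/89, f(13/3) = 0.12, f(5.25) = 4/37, f(37/6) = 6/61, f(85/12) = 12/133, f(8) = 1/12.
T_6 = (Δu/2)·[f(u_0) + 2f(u_1) + ... + 2f(u_{5}) + f(u_6)].
Sum ≈ 0.614.

0.614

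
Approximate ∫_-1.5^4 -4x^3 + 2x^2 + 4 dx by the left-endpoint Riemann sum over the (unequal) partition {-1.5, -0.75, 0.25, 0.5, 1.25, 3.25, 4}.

Subinterval widths: 0.75, 1, 0.25, 0.75, 2, 0.75.
Left endpoints: -1.5, -0.75, 0.25, 0.5, 1.25, 3.25.
f(-1.5) = 22, f(-0.75) = 6.8125, f(0.25) = 4.0625, f(0.5) = 4, f(1.25) = -0.6875, f(3.25) = -112.1875.
Sum = Σ Δx_i · f(x_i).
Sum = -58.1875.

-58.1875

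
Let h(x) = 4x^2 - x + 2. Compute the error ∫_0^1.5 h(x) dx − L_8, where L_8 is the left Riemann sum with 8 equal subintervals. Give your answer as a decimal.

0.66796875

Exact integral: ∫_0^1.5 h(x) dx = 6.375.
L_8 = 5.70703125.
Error = 6.375 − 5.70703125 = 0.66796875.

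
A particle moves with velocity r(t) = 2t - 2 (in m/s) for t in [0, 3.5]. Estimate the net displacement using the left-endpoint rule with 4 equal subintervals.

2.1875

Δt = (3.5 − 0)/4 = 0.875.
Left endpoints: 0, 0.875, 1.75, 2.625.
r(0) = -2, r(0.875) = -0.25, r(1.75) = 1.5, r(2.625) = 3.25.
Sum = Δt · [r(0) + r(0.875) + r(1.75) + r(2.625)].
Sum = 2.1875.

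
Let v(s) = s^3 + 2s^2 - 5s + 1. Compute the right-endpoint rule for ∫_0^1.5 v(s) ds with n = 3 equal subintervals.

-0.25

Δs = (1.5 − 0)/3 = 0.5.
Right endpoints: 0.5, 1, 1.5.
v(0.5) = -0.875, v(1) = -1, v(1.5) = 1.375.
Sum = Δs · [v(0.5) + v(1) + v(1.5)].
Sum = -0.25.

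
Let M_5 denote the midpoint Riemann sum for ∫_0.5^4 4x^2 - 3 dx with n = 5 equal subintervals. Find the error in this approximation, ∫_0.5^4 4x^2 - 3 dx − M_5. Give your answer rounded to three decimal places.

Exact integral: ∫_0.5^4 f(x) dx ≈ 74.66667.
M_5 = 74.095.
Error ≈ 74.66667 − 74.095 ≈ 0.572.

0.572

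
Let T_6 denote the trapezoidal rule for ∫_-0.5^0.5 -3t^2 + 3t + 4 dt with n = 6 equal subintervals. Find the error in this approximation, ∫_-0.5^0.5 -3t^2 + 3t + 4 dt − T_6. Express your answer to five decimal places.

Exact integral: ∫_-0.5^0.5 f(t) dt = 3.75.
T_6 ≈ 3.7361111.
Error ≈ 3.75 − 3.7361111 ≈ 0.01389.

0.01389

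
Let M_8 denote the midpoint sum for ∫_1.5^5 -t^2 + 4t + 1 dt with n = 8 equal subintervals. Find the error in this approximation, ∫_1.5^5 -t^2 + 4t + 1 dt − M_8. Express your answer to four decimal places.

Exact integral: ∫_1.5^5 f(t) dt ≈ 8.458333.
M_8 ≈ 8.514160.
Error ≈ 8.458333 − 8.514160 ≈ -0.0558.

-0.0558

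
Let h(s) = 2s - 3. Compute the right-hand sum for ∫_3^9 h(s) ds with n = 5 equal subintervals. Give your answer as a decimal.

Δs = (9 − 3)/5 = 1.2.
Right endpoints: 4.2, 5.4, 6.6, 7.8, 9.
h(4.2) = 5.4, h(5.4) = 7.8, h(6.6) = 10.2, h(7.8) = 12.6, h(9) = 15.
Sum = Δs · [h(4.2) + h(5.4) + h(6.6) + h(7.8) + h(9)].
Sum = 61.2.

61.2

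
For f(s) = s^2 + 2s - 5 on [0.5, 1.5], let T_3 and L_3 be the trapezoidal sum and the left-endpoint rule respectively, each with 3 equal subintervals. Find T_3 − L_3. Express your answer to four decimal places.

T_3 ≈ -1.898148.
L_3 ≈ -2.564815.
T_3 − L_3 ≈ 0.6667.

0.6667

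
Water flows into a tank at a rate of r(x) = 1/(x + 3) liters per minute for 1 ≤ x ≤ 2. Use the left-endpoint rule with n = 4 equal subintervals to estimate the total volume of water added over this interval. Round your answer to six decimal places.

0.229511

Δx = (2 − 1)/4 = 0.25.
Left endpoints: 1, 1.25, 1.5, 1.75.
r(1) = 0.25, r(1.25) = 4/17, r(1.5) = 2/9, r(1.75) = 4/19.
Sum = Δx · [r(1) + r(1.25) + r(1.5) + r(1.75)].
Sum ≈ 0.229511.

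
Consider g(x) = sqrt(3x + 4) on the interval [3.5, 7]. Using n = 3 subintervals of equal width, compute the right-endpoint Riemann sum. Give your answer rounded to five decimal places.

Δx = (7 − 3.5)/3 = 7/6.
Right endpoints: 14/3, 35/6, 7.
g(14/3) ≈ 4.24264, g(35/6) ≈ 4.63681, g(7) ≈ 5.00000.
Sum = Δx · [g(14/3) + g(35/6) + g(7)].
Sum ≈ 16.19269.

16.19269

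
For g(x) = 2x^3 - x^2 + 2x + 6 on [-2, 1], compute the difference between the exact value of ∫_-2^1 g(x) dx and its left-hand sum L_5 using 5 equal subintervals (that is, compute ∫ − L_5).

8.82

Exact integral: ∫_-2^1 g(x) dx = 4.5.
L_5 = -4.32.
Error = 4.5 − (-4.32) = 8.82.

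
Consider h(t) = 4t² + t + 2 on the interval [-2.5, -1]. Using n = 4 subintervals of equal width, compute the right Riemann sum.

Δt = (-1 − (-2.5))/4 = 0.375.
Right endpoints: -2.125, -1.75, -1.375, -1.
h(-2.125) = 17.9375, h(-1.75) = 12.5, h(-1.375) = 8.1875, h(-1) = 5.
Sum = Δt · [h(-2.125) + h(-1.75) + h(-1.375) + h(-1)].
Sum = 16.359375.

16.359375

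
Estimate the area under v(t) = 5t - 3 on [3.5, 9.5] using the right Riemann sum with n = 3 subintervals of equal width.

Δt = (9.5 − 3.5)/3 = 2.
Right endpoints: 5.5, 7.5, 9.5.
v(5.5) = 24.5, v(7.5) = 34.5, v(9.5) = 44.5.
Sum = Δt · [v(5.5) + v(7.5) + v(9.5)].
Sum = 207.

207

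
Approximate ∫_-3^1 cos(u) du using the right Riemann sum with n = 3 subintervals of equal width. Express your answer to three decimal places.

1.853

Δu = (1 − (-3))/3 = 4/3.
Right endpoints: -5/3, -1/3, 1.
f(-5/3) ≈ -0.096, f(-1/3) ≈ 0.945, f(1) ≈ 0.540.
Sum = Δu · [f(-5/3) + f(-1/3) + f(1)].
Sum ≈ 1.853.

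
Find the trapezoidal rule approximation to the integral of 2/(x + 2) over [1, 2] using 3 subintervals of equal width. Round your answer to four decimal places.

Δx = (2 − 1)/3 = 1/3.
f(1) = 2/3, f(4/3) = 0.6, f(5/3) = 6/11, f(2) = 0.5.
T_3 = (Δx/2)·[f(x_0) + 2f(x_1) + 2f(x_2) + f(x_3)].
Sum ≈ 0.5763.

0.5763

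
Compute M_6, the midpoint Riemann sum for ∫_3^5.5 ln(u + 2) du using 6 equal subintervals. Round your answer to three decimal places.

Δu = (5.5 − 3)/6 = 5/12.
Midpoints: 77/24, 3.625, 97/24, 107/24, 4.875, 127/24.
f(77/24) ≈ 1.650, f(3.625) ≈ 1.727, f(97/24) ≈ 1.799, f(107/24) ≈ 1.865, f(4.875) ≈ 1.928, f(127/24) ≈ 1.987.
Sum = Δu · [f(77/24) + f(3.625) + f(97/24) + ...].
Sum ≈ 4.565.

4.565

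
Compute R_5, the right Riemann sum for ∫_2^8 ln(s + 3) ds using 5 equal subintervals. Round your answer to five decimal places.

Δs = (8 − 2)/5 = 1.2.
Right endpoints: 3.2, 4.4, 5.6, 6.8, 8.
f(3.2) ≈ 1.82455, f(4.4) ≈ 2.00148, f(5.6) ≈ 2.15176, f(6.8) ≈ 2.28238, f(8) ≈ 2.39790.
Sum = Δs · [f(3.2) + f(4.4) + f(5.6) + f(6.8) + f(8)].
Sum ≈ 12.78968.

12.78968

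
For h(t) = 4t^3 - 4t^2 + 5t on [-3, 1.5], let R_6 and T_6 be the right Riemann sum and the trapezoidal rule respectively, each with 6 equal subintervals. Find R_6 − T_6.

64.125

R_6 = -74.671875.
T_6 = -138.796875.
R_6 − T_6 = 64.125.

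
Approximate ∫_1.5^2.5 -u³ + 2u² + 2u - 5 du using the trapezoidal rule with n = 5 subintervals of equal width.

Δu = (2.5 − 1.5)/5 = 0.2.
f(1.5) = -0.875, f(1.7) = -0.733, f(1.9) = -0.839, f(2.1) = -1.241, f(2.3) = -1.987, f(2.5) = -3.125.
T_5 = (Δu/2)·[f(u_0) + 2f(u_1) + ... + 2f(u_{4}) + f(u_5)].
Sum = -1.36.

-1.36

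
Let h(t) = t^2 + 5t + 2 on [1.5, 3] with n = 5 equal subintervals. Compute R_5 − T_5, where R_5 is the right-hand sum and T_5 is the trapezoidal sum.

R_5 = 29.91.
T_5 = 27.7725.
R_5 − T_5 = 2.1375.

2.1375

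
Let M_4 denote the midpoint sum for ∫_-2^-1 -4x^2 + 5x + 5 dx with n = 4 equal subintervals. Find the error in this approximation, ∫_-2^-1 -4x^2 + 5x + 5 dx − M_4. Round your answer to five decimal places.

Exact integral: ∫_-2^-1 f(x) dx ≈ -11.8333333.
M_4 = -11.8125.
Error ≈ -11.8333333 − (-11.8125) ≈ -0.02083.

-0.02083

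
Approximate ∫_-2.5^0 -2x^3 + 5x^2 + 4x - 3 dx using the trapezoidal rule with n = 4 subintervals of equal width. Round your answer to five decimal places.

27.60742

Δx = (0 − (-2.5))/4 = 0.625.
f(-2.5) = 49.5, f(-1.875) = 20.26171875, f(-1.25) = 3.71875, f(-0.625) = -3.05859375, f(0) = -3.
T_4 = (Δx/2)·[f(x_0) + 2f(x_1) + 2f(x_2) + 2f(x_3) + f(x_4)].
Sum ≈ 27.60742.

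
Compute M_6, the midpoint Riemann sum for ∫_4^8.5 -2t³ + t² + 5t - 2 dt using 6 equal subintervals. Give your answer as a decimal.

Δt = (8.5 − 4)/6 = 0.75.
Midpoints: 4.375, 5.125, 5.875, 6.625, 7.375, 8.125.
f(4.375) = -128.46484375, f(5.125) = -219.33203125, f(5.875) = -343.66796875, f(6.625) = -506.53515625, f(7.375) = -712.99609375, f(8.125) = -968.11328125.
Sum = Δt · [f(4.375) + f(5.125) + f(5.875) + ...].
Sum = -2159.33203125.

-2159.33203125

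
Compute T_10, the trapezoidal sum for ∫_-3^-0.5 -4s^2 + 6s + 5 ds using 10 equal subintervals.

-49.6875

Δs = (-0.5 − (-3))/10 = 0.25.
f(-3) = -49, f(-2.75) = -41.75, f(-2.5) = -35, f(-2.25) = -28.75, f(-2) = -23, f(-1.75) = -17.75, f(-1.5) = -13, f(-1.25) = -8.75, f(-1) = -5, f(-0.75) = -1.75, f(-0.5) = 1.
T_10 = (Δs/2)·[f(s_0) + 2f(s_1) + ... + 2f(s_{9}) + f(s_10)].
Sum = -49.6875.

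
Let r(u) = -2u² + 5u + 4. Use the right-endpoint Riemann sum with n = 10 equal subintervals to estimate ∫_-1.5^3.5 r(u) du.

Δu = (3.5 − (-1.5))/10 = 0.5.
Right endpoints: -1, -0.5, 0, 0.5, 1, 1.5, 2, 2.5, 3, 3.5.
r(-1) = -3, r(-0.5) = 1, r(0) = 4, r(0.5) = 6, r(1) = 7, r(1.5) = 7, r(2) = 6, r(2.5) = 4, r(3) = 1, r(3.5) = -3.
Sum = Δu · [r(-1) + r(-0.5) + r(0) + ...].
Sum = 15.

15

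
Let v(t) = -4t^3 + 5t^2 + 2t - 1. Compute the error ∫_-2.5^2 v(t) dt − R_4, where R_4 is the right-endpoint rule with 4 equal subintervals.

46.828125

Exact integral: ∫_-2.5^2 v(t) dt = 55.6875.
R_4 = 8.859375.
Error = 55.6875 − 8.859375 = 46.828125.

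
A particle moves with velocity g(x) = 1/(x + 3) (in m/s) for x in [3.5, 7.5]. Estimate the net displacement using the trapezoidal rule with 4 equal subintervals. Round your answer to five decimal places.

Δx = (7.5 − 3.5)/4 = 1.
g(3.5) = 2/13, g(4.5) = 2/15, g(5.5) = 2/17, g(6.5) = 2/19, g(7.5) = 2/21.
T_4 = (Δx/2)·[g(x_0) + 2g(x_1) + 2g(x_2) + 2g(x_3) + g(x_4)].
Sum ≈ 0.48079.

0.48079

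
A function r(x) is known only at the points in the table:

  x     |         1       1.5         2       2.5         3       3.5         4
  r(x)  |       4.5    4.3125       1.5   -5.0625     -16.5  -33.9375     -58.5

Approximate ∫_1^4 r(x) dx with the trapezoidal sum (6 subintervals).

-38.34375

Δx = 0.5.
T_6 = (0.5/2)·[4.5 + 2·4.3125 + 2·1.5 + 2·(-5.0625) + 2·(-16.5) + 2·(-33.9375) + (-58.5)] = -38.34375.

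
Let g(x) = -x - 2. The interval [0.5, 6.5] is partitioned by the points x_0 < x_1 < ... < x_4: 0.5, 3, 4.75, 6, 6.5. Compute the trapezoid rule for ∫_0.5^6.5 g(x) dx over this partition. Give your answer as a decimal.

-33

Subinterval widths: 2.5, 1.75, 1.25, 0.5.
g(0.5) = -2.5, g(3) = -5, g(4.75) = -6.75, g(6) = -8, g(6.5) = -8.5.
On each subinterval the trapezoid contributes (Δx_i/2)·[g(x_{i-1}) + g(x_i)].
Sum = -33.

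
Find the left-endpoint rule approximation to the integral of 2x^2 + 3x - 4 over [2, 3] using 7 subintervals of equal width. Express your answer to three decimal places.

15.245

Δx = (3 − 2)/7 = 1/7.
Left endpoints: 2, 15/7, 16/7, 17/7, 18/7, 19/7, 20/7.
f(2) = 10, f(15/7) = 569/49, f(16/7) = 652/49, f(17/7) = 739/49, f(18/7) = 830/49, f(19/7) = 925/49, f(20/7) = 1024/49.
Sum = Δx · [f(2) + f(15/7) + f(16/7) + ...].
Sum ≈ 15.245.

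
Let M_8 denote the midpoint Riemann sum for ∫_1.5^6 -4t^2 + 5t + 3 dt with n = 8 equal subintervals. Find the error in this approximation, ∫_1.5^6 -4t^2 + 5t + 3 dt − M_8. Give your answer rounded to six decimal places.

-0.474609

Exact integral: ∫_1.5^6 f(t) dt = -185.625.
M_8 ≈ -185.15039062.
Error ≈ -185.625 − (-185.15039062) ≈ -0.474609.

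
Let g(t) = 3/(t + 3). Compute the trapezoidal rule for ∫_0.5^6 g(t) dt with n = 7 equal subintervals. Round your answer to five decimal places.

2.84402

Δt = (6 − 0.5)/7 = 11/14.
g(0.5) = 6/7, g(9/7) = 0.7, g(29/14) = 42/71, g(20/7) = 21/41, g(51/14) = 14/31, g(31/7) = 21/52, g(73/14) = 42/115, g(6) = 1/3.
T_7 = (Δt/2)·[g(t_0) + 2g(t_1) + ... + 2g(t_{6}) + g(t_7)].
Sum ≈ 2.84402.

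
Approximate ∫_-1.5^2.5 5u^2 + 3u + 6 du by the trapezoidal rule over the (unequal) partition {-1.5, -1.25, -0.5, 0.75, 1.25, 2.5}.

65.390625

Subinterval widths: 0.25, 0.75, 1.25, 0.5, 1.25.
f(-1.5) = 12.75, f(-1.25) = 10.0625, f(-0.5) = 5.75, f(0.75) = 11.0625, f(1.25) = 17.5625, f(2.5) = 44.75.
On each subinterval the trapezoid contributes (Δu_i/2)·[f(u_{i-1}) + f(u_i)].
Sum = 65.390625.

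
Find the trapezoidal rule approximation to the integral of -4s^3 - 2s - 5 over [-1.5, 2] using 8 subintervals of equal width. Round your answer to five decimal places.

-30.52246

Δs = (2 − (-1.5))/8 = 0.4375.
f(-1.5) = 11.5, f(-1.0625) = 1969/1024, f(-0.625) = -2.7734375, f(-0.1875) = -4709/1024, f(0.25) = -5.5625, f(0.6875) = -7859/1024, f(1.125) = -12.9453125, f(1.5625) = -23945/1024, f(2) = -41.
T_8 = (Δs/2)·[f(s_0) + 2f(s_1) + ... + 2f(s_{7}) + f(s_8)].
Sum ≈ -30.52246.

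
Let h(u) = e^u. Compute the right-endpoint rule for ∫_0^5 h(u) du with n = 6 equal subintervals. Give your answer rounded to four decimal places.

Δu = (5 − 0)/6 = 5/6.
Right endpoints: 5/6, 5/3, 2.5, 10/3, 25/6, 5.
h(5/6) ≈ 2.3010, h(5/3) ≈ 5.2945, h(2.5) ≈ 12.1825, h(10/3) ≈ 28.0316, h(25/6) ≈ 64.5001, h(5) ≈ 148.4132.
Sum = Δu · [h(5/6) + h(5/3) + h(2.5) + ...].
Sum ≈ 217.2690.

217.2690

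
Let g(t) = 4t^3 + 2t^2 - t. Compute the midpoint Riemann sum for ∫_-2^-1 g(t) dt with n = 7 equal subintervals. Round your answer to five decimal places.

-8.80612

Δt = (-1 − (-2))/7 = 1/7.
Midpoints: -27/14, -25/14, -23/14, -1.5, -19/14, -17/14, -15/14.
g(-27/14) = -13257/686, g(-25/14) = -10025/686, g(-23/14) = -7337/686, g(-1.5) = -7.5, g(-19/14) = -3401/686, g(-17/14) = -2057/686, g(-15/14) = -1065/686.
Sum = Δt · [g(-27/14) + g(-25/14) + g(-23/14) + ...].
Sum ≈ -8.80612.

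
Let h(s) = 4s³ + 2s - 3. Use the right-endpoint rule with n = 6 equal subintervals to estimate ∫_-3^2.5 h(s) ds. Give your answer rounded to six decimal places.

19.689236

Δs = (2.5 − (-3))/6 = 11/12.
Right endpoints: -25/12, -7/6, -0.25, 2/3, 19/12, 2.5.
h(-25/12) = -18721/432, h(-7/6) = -631/54, h(-0.25) = -3.5625, h(2/3) = -13/27, h(19/12) = 6931/432, h(2.5) = 64.5.
Sum = Δs · [h(-25/12) + h(-7/6) + h(-0.25) + ...].
Sum ≈ 19.689236.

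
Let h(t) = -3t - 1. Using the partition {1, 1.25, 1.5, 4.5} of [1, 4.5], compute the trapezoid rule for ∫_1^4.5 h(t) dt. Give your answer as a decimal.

Subinterval widths: 0.25, 0.25, 3.
h(1) = -4, h(1.25) = -4.75, h(1.5) = -5.5, h(4.5) = -14.5.
On each subinterval the trapezoid contributes (Δt_i/2)·[h(t_{i-1}) + h(t_i)].
Sum = -32.375.

-32.375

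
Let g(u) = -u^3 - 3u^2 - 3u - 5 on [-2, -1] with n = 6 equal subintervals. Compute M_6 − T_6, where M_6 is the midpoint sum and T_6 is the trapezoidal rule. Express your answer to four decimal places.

M_6 ≈ -3.753472.
T_6 ≈ -3.743056.
M_6 − T_6 ≈ -0.0104.

-0.0104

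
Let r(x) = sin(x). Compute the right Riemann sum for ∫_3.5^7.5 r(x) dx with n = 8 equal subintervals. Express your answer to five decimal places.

Δx = (7.5 − 3.5)/8 = 0.5.
Right endpoints: 4, 4.5, 5, 5.5, 6, 6.5, 7, 7.5.
r(4) ≈ -0.75680, r(4.5) ≈ -0.97753, r(5) ≈ -0.95892, r(5.5) ≈ -0.70554, r(6) ≈ -0.27942, r(6.5) ≈ 0.21512, r(7) ≈ 0.65699, r(7.5) ≈ 0.93800.
Sum = Δx · [r(4) + r(4.5) + r(5) + ...].
Sum ≈ -0.93405.

-0.93405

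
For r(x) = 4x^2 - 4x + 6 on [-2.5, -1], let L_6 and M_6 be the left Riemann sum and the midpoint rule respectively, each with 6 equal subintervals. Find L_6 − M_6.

3.46875

L_6 = 42.4375.
M_6 = 38.96875.
L_6 − M_6 = 3.46875.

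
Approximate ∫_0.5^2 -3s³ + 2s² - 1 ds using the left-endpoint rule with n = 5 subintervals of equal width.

-5.9925

Δs = (2 − 0.5)/5 = 0.3.
Left endpoints: 0.5, 0.8, 1.1, 1.4, 1.7.
f(0.5) = -0.875, f(0.8) = -1.256, f(1.1) = -2.573, f(1.4) = -5.312, f(1.7) = -9.959.
Sum = Δs · [f(0.5) + f(0.8) + f(1.1) + f(1.4) + f(1.7)].
Sum = -5.9925.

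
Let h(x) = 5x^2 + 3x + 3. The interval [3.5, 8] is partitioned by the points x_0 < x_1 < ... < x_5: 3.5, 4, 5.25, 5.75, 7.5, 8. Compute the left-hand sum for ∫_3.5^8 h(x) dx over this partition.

Subinterval widths: 0.5, 1.25, 0.5, 1.75, 0.5.
Left endpoints: 3.5, 4, 5.25, 5.75, 7.5.
h(3.5) = 74.75, h(4) = 95, h(5.25) = 156.5625, h(5.75) = 185.5625, h(7.5) = 306.75.
Sum = Σ Δx_i · h(x_i).
Sum = 712.515625.

712.515625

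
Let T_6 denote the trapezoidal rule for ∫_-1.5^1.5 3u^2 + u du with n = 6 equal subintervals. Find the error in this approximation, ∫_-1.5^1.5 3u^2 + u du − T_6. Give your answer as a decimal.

-0.375

Exact integral: ∫_-1.5^1.5 f(u) du = 6.75.
T_6 = 7.125.
Error = 6.75 − 7.125 = -0.375.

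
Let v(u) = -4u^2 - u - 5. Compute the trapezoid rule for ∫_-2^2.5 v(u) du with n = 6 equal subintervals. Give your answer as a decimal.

-56.8125

Δu = (2.5 − (-2))/6 = 0.75.
v(-2) = -19, v(-1.25) = -10, v(-0.5) = -5.5, v(0.25) = -5.5, v(1) = -10, v(1.75) = -19, v(2.5) = -32.5.
T_6 = (Δu/2)·[v(u_0) + 2v(u_1) + ... + 2v(u_{5}) + v(u_6)].
Sum = -56.8125.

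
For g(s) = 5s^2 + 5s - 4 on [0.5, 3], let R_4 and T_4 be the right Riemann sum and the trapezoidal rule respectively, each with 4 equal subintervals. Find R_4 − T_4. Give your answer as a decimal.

R_4 = 75.05859375.
T_4 = 57.48046875.
R_4 − T_4 = 17.578125.

17.578125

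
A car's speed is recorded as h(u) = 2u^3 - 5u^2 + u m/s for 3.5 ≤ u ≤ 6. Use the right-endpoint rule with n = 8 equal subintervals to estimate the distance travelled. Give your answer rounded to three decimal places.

Δu = (6 − 3.5)/8 = 0.3125.
Right endpoints: 3.8125, 4.125, 4.4375, 4.75, 5.0625, 5.375, 5.6875, 6.
h(3.8125) = 85949/2048, h(4.125) = 59.42578125, h(4.4375) = 165359/2048, h(4.75) = 106.28125, h(5.0625) = 279369/2048, h(5.375) = 171.49609375, h(5.6875) = 433979/2048, h(6) = 258.
Sum = Δu · [h(3.8125) + h(4.125) + h(4.4375) + ...].
Sum ≈ 333.196.

333.196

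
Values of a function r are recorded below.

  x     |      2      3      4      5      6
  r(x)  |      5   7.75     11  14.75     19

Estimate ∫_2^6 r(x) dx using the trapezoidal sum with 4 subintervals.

45.5

Δx = 1.
T_4 = (1/2)·[5 + 2·7.75 + 2·11 + 2·14.75 + 19] = 45.5.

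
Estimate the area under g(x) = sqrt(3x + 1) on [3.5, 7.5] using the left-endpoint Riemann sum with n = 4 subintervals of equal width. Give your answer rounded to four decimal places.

15.9100

Δx = (7.5 − 3.5)/4 = 1.
Left endpoints: 3.5, 4.5, 5.5, 6.5.
g(3.5) ≈ 3.3912, g(4.5) ≈ 3.8079, g(5.5) ≈ 4.1833, g(6.5) ≈ 4.5277.
Sum = Δx · [g(3.5) + g(4.5) + g(5.5) + g(6.5)].
Sum ≈ 15.9100.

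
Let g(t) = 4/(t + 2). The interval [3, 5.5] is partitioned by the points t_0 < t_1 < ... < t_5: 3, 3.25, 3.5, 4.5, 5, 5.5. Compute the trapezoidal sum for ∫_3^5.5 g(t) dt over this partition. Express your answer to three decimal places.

1.626

Subinterval widths: 0.25, 0.25, 1, 0.5, 0.5.
g(3) = 0.8, g(3.25) = 16/21, g(3.5) = 8/11, g(4.5) = 8/13, g(5) = 4/7, g(5.5) = 8/15.
On each subinterval the trapezoid contributes (Δt_i/2)·[g(t_{i-1}) + g(t_i)].
Sum ≈ 1.626.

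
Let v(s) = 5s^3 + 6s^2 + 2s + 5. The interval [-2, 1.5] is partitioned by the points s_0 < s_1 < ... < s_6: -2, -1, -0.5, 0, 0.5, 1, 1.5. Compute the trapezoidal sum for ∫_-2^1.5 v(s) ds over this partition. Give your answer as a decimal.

23.09375

Subinterval widths: 1, 0.5, 0.5, 0.5, 0.5, 0.5.
v(-2) = -15, v(-1) = 4, v(-0.5) = 4.875, v(0) = 5, v(0.5) = 8.125, v(1) = 18, v(1.5) = 38.375.
On each subinterval the trapezoid contributes (Δs_i/2)·[v(s_{i-1}) + v(s_i)].
Sum = 23.09375.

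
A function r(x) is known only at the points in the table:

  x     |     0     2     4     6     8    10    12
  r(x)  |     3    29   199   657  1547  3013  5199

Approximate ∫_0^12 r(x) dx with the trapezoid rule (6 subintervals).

Δx = 2.
T_6 = (2/2)·[3 + 2·29 + 2·199 + 2·657 + 2·1547 + 2·3013 + 5199] = 16092.

16092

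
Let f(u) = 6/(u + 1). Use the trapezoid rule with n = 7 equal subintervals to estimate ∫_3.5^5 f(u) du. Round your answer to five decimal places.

1.72659

Δu = (5 − 3.5)/7 = 3/14.
f(3.5) = 4/3, f(26/7) = 14/11, f(55/14) = 28/23, f(29/7) = 7/6, f(61/14) = 1.12, f(32/7) = 14/13, f(67/14) = 28/27, f(5) = 1.
T_7 = (Δu/2)·[f(u_0) + 2f(u_1) + ... + 2f(u_{6}) + f(u_7)].
Sum ≈ 1.72659.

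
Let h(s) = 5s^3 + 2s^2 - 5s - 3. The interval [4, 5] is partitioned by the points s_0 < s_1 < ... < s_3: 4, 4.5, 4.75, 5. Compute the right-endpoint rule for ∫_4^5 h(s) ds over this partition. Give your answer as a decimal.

535.62109375

Subinterval widths: 0.5, 0.25, 0.25.
Right endpoints: 4.5, 4.75, 5.
h(4.5) = 470.625, h(4.75) = 554.234375, h(5) = 647.
Sum = Σ Δs_i · h(s_i).
Sum = 535.62109375.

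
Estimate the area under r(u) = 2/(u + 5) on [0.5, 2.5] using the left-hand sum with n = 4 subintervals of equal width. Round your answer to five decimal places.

0.64519

Δu = (2.5 − 0.5)/4 = 0.5.
Left endpoints: 0.5, 1, 1.5, 2.
r(0.5) = 4/11, r(1) = 1/3, r(1.5) = 4/13, r(2) = 2/7.
Sum = Δu · [r(0.5) + r(1) + r(1.5) + r(2)].
Sum ≈ 0.64519.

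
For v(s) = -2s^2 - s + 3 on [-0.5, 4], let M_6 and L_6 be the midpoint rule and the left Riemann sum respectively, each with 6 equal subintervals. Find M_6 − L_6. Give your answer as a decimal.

-12.234375

M_6 = -36.703125.
L_6 = -24.46875.
M_6 − L_6 = -12.234375.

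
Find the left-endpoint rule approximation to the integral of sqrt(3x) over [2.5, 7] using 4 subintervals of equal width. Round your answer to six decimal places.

15.760654

Δx = (7 − 2.5)/4 = 1.125.
Left endpoints: 2.5, 3.625, 4.75, 5.875.
f(2.5) ≈ 2.738613, f(3.625) ≈ 3.297726, f(4.75) ≈ 3.774917, f(5.875) ≈ 4.198214.
Sum = Δx · [f(2.5) + f(3.625) + f(4.75) + f(5.875)].
Sum ≈ 15.760654.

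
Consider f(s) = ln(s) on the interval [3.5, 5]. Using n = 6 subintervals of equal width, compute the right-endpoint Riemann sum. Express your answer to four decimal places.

2.2067

Δs = (5 − 3.5)/6 = 0.25.
Right endpoints: 3.75, 4, 4.25, 4.5, 4.75, 5.
f(3.75) ≈ 1.3218, f(4) ≈ 1.3863, f(4.25) ≈ 1.4469, f(4.5) ≈ 1.5041, f(4.75) ≈ 1.5581, f(5) ≈ 1.6094.
Sum = Δs · [f(3.75) + f(4) + f(4.25) + ...].
Sum ≈ 2.2067.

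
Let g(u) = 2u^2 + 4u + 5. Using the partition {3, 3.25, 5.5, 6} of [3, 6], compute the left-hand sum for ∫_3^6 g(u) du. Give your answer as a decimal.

Subinterval widths: 0.25, 2.25, 0.5.
Left endpoints: 3, 3.25, 5.5.
g(3) = 35, g(3.25) = 39.125, g(5.5) = 87.5.
Sum = Σ Δu_i · g(u_i).
Sum = 140.53125.

140.53125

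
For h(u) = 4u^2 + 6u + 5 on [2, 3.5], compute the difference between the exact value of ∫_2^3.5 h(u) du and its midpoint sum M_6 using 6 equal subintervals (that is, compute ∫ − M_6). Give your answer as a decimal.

0.03125

Exact integral: ∫_2^3.5 h(u) du = 78.75.
M_6 = 78.71875.
Error = 78.75 − 78.71875 = 0.03125.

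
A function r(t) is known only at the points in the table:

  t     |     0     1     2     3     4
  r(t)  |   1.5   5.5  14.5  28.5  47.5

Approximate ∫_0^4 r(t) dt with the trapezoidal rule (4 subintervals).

73

Δt = 1.
T_4 = (1/2)·[1.5 + 2·5.5 + 2·14.5 + 2·28.5 + 47.5] = 73.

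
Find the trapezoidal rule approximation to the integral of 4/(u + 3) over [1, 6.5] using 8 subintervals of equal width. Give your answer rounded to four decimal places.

Δu = (6.5 − 1)/8 = 0.6875.
f(1) = 1, f(1.6875) = 64/75, f(2.375) = 32/43, f(3.0625) = 64/97, f(3.75) = 16/27, f(4.4375) = 64/119, f(5.125) = 32/65, f(5.8125) = 64/141, f(6.5) = 8/19.
T_8 = (Δu/2)·[f(u_0) + 2f(u_1) + ... + 2f(u_{7}) + f(u_8)].
Sum ≈ 3.4681.

3.4681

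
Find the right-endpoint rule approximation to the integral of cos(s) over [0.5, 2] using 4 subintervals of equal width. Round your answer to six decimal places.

Δs = (2 − 0.5)/4 = 0.375.
Right endpoints: 0.875, 1.25, 1.625, 2.
f(0.875) ≈ 0.640997, f(1.25) ≈ 0.315322, f(1.625) ≈ -0.054177, f(2) ≈ -0.416147.
Sum = Δs · [f(0.875) + f(1.25) + f(1.625) + f(2)].
Sum ≈ 0.182248.

0.182248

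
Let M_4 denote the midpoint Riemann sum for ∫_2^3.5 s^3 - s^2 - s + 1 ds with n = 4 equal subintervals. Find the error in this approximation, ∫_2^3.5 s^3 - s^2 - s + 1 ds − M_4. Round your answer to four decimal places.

Exact integral: ∫_2^3.5 f(s) ds = 19.265625.
M_4 ≈ 19.138184.
Error ≈ 19.265625 − 19.138184 ≈ 0.1274.

0.1274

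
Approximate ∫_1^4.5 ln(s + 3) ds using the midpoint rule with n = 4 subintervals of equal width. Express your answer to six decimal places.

6.070298

Δs = (4.5 − 1)/4 = 0.875.
Midpoints: 1.4375, 2.3125, 3.1875, 4.0625.
f(1.4375) ≈ 1.490091, f(2.3125) ≈ 1.670063, f(3.1875) ≈ 1.822531, f(4.0625) ≈ 1.954799.
Sum = Δs · [f(1.4375) + f(2.3125) + f(3.1875) + f(4.0625)].
Sum ≈ 6.070298.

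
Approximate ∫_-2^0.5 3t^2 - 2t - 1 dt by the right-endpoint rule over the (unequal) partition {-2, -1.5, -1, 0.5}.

4.5

Subinterval widths: 0.5, 0.5, 1.5.
Right endpoints: -1.5, -1, 0.5.
f(-1.5) = 8.75, f(-1) = 4, f(0.5) = -1.25.
Sum = Σ Δt_i · f(t_i).
Sum = 4.5.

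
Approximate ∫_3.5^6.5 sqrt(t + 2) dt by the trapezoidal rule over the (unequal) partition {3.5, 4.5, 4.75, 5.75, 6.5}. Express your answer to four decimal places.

Subinterval widths: 1, 0.25, 1, 0.75.
f(3.5) ≈ 2.3452, f(4.5) ≈ 2.5495, f(4.75) ≈ 2.5981, f(5.75) ≈ 2.7839, f(6.5) ≈ 2.9155.
On each subinterval the trapezoid contributes (Δt_i/2)·[f(t_{i-1}) + f(t_i)].
Sum ≈ 7.9190.

7.9190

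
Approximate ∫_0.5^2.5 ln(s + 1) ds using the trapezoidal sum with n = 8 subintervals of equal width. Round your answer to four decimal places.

Δs = (2.5 − 0.5)/8 = 0.25.
f(0.5) ≈ 0.4055, f(0.75) ≈ 0.5596, f(1) ≈ 0.6931, f(1.25) ≈ 0.8109, f(1.5) ≈ 0.9163, f(1.75) ≈ 1.0116, f(2) ≈ 1.0986, f(2.25) ≈ 1.1787, f(2.5) ≈ 1.2528.
T_8 = (Δs/2)·[f(s_0) + 2f(s_1) + ... + 2f(s_{7}) + f(s_8)].
Sum ≈ 1.7745.

1.7745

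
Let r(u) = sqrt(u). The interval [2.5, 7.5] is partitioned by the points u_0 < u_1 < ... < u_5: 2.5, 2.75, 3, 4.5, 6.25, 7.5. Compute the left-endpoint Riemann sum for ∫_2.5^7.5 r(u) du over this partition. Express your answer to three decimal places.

10.245

Subinterval widths: 0.25, 0.25, 1.5, 1.75, 1.25.
Left endpoints: 2.5, 2.75, 3, 4.5, 6.25.
r(2.5) ≈ 1.581, r(2.75) ≈ 1.658, r(3) ≈ 1.732, r(4.5) ≈ 2.121, r(6.25) ≈ 2.500.
Sum = Σ Δu_i · r(u_i).
Sum ≈ 10.245.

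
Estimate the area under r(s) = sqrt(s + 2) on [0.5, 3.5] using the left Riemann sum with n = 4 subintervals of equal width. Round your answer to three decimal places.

5.673

Δs = (3.5 − 0.5)/4 = 0.75.
Left endpoints: 0.5, 1.25, 2, 2.75.
r(0.5) ≈ 1.581, r(1.25) ≈ 1.803, r(2) ≈ 2.000, r(2.75) ≈ 2.179.
Sum = Δs · [r(0.5) + r(1.25) + r(2) + r(2.75)].
Sum ≈ 5.673.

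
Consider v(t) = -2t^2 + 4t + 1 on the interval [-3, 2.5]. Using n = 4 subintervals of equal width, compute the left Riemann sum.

Δt = (2.5 − (-3))/4 = 1.375.
Left endpoints: -3, -1.625, -0.25, 1.125.
v(-3) = -29, v(-1.625) = -10.78125, v(-0.25) = -0.125, v(1.125) = 2.96875.
Sum = Δt · [v(-3) + v(-1.625) + v(-0.25) + v(1.125)].
Sum = -50.7890625.

-50.7890625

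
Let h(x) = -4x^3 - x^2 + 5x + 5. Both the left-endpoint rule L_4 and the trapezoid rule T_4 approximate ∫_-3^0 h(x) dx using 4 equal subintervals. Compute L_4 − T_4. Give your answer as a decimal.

31.5

L_4 = 100.78125.
T_4 = 69.28125.
L_4 − T_4 = 31.5.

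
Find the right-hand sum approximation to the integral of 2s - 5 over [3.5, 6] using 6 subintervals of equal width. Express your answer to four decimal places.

Δs = (6 − 3.5)/6 = 5/12.
Right endpoints: 47/12, 13/3, 4.75, 31/6, 67/12, 6.
f(47/12) = 17/6, f(13/3) = 11/3, f(4.75) = 4.5, f(31/6) = 16/3, f(67/12) = 37/6, f(6) = 7.
Sum = Δs · [f(47/12) + f(13/3) + f(4.75) + ...].
Sum ≈ 12.2917.

12.2917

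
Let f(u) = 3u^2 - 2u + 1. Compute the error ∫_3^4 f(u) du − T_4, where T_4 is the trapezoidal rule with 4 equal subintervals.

Exact integral: ∫_3^4 f(u) du = 31.
T_4 = 31.03125.
Error = 31 − 31.03125 = -0.03125.

-0.03125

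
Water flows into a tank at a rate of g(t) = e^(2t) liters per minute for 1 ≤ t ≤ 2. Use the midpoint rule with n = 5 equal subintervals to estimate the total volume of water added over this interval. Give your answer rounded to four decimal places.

Δt = (2 − 1)/5 = 0.2.
Midpoints: 1.1, 1.3, 1.5, 1.7, 1.9.
g(1.1) ≈ 9.0250, g(1.3) ≈ 13.4637, g(1.5) ≈ 20.0855, g(1.7) ≈ 29.9641, g(1.9) ≈ 44.7012.
Sum = Δt · [g(1.1) + g(1.3) + g(1.5) + g(1.7) + g(1.9)].
Sum ≈ 23.4479.

23.4479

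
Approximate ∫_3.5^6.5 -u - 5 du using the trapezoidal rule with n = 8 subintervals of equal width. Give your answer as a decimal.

-30

Δu = (6.5 − 3.5)/8 = 0.375.
f(3.5) = -8.5, f(3.875) = -8.875, f(4.25) = -9.25, f(4.625) = -9.625, f(5) = -10, f(5.375) = -10.375, f(5.75) = -10.75, f(6.125) = -11.125, f(6.5) = -11.5.
T_8 = (Δu/2)·[f(u_0) + 2f(u_1) + ... + 2f(u_{7}) + f(u_8)].
Sum = -30.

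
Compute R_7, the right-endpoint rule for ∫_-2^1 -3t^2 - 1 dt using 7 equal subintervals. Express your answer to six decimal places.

Δt = (1 − (-2))/7 = 3/7.
Right endpoints: -11/7, -8/7, -5/7, -2/7, 1/7, 4/7, 1.
f(-11/7) = -412/49, f(-8/7) = -241/49, f(-5/7) = -124/49, f(-2/7) = -61/49, f(1/7) = -52/49, f(4/7) = -97/49, f(1) = -4.
Sum = Δt · [f(-11/7) + f(-8/7) + f(-5/7) + ...].
Sum ≈ -10.346939.

-10.346939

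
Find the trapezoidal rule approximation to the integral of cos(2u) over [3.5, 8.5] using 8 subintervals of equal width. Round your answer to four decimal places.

-0.7010

Δu = (8.5 − 3.5)/8 = 0.625.
f(3.5) ≈ 0.7539, f(4.125) ≈ -0.3857, f(4.75) ≈ -0.9972, f(5.375) ≈ -0.2431, f(6) ≈ 0.8439, f(6.625) ≈ 0.7753, f(7.25) ≈ -0.3549, f(7.875) ≈ -0.9991, f(8.5) ≈ -0.2752.
T_8 = (Δu/2)·[f(u_0) + 2f(u_1) + ... + 2f(u_{7}) + f(u_8)].
Sum ≈ -0.7010.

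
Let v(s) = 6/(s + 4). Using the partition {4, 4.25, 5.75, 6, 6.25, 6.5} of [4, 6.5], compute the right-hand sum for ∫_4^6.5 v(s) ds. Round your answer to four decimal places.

1.5441

Subinterval widths: 0.25, 1.5, 0.25, 0.25, 0.25.
Right endpoints: 4.25, 5.75, 6, 6.25, 6.5.
v(4.25) = 8/11, v(5.75) = 8/13, v(6) = 0.6, v(6.25) = 24/41, v(6.5) = 4/7.
Sum = Σ Δs_i · v(s_i).
Sum ≈ 1.5441.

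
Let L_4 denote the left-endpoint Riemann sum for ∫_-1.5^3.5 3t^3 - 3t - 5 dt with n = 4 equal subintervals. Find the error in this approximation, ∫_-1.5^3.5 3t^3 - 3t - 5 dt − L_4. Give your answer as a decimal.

Exact integral: ∫_-1.5^3.5 f(t) dt = 68.75.
L_4 = 3.125.
Error = 68.75 − 3.125 = 65.625.

65.625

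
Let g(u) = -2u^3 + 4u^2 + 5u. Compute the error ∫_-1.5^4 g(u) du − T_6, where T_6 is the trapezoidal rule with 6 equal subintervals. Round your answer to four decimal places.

Exact integral: ∫_-1.5^4 g(u) du ≈ -1.260417.
T_6 ≈ -3.956308.
Error ≈ -1.260417 − (-3.956308) ≈ 2.6959.

2.6959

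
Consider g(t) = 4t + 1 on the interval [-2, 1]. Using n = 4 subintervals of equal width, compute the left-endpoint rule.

-7.5

Δt = (1 − (-2))/4 = 0.75.
Left endpoints: -2, -1.25, -0.5, 0.25.
g(-2) = -7, g(-1.25) = -4, g(-0.5) = -1, g(0.25) = 2.
Sum = Δt · [g(-2) + g(-1.25) + g(-0.5) + g(0.25)].
Sum = -7.5.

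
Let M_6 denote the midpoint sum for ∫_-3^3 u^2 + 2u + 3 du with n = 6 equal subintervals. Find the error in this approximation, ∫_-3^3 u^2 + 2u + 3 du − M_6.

Exact integral: ∫_-3^3 f(u) du = 36.
M_6 = 35.5.
Error = 36 − 35.5 = 0.5.

0.5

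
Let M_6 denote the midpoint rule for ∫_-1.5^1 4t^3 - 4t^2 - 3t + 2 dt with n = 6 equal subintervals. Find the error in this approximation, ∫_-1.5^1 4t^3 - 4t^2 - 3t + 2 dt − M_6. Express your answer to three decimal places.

Exact integral: ∫_-1.5^1 f(t) dt ≈ -3.02083.
M_6 ≈ -2.76765.
Error ≈ -3.02083 − (-2.76765) ≈ -0.253.

-0.253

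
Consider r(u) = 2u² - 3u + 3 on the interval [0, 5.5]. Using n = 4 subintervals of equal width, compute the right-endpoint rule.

Δu = (5.5 − 0)/4 = 1.375.
Right endpoints: 1.375, 2.75, 4.125, 5.5.
r(1.375) = 2.65625, r(2.75) = 9.875, r(4.125) = 24.65625, r(5.5) = 47.
Sum = Δu · [r(1.375) + r(2.75) + r(4.125) + r(5.5)].
Sum = 115.7578125.

115.7578125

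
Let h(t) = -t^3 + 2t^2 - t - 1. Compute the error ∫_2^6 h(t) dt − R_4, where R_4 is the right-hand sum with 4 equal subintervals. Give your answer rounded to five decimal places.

80.66667

Exact integral: ∫_2^6 h(t) dt ≈ -201.3333333.
R_4 = -282.
Error ≈ -201.3333333 − (-282) ≈ 80.66667.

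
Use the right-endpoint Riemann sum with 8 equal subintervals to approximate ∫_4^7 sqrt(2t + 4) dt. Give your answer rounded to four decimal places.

11.7448

Δt = (7 − 4)/8 = 0.375.
Right endpoints: 4.375, 4.75, 5.125, 5.5, 5.875, 6.25, 6.625, 7.
f(4.375) ≈ 3.5707, f(4.75) ≈ 3.6742, f(5.125) ≈ 3.7749, f(5.5) ≈ 3.8730, f(5.875) ≈ 3.9686, f(6.25) ≈ 4.0620, f(6.625) ≈ 4.1533, f(7) ≈ 4.2426.
Sum = Δt · [f(4.375) + f(4.75) + f(5.125) + ...].
Sum ≈ 11.7448.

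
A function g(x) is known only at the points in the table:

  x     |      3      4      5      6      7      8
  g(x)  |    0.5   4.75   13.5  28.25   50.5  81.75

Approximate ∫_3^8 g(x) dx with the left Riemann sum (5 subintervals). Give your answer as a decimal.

Δx = 1.
Sum = 1·[0.5 + 4.75 + 13.5 + 28.25 + 50.5] = 97.5.

97.5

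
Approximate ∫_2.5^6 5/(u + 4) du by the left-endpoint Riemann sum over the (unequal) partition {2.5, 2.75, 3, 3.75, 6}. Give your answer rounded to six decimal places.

2.364820

Subinterval widths: 0.25, 0.25, 0.75, 2.25.
Left endpoints: 2.5, 2.75, 3, 3.75.
f(2.5) = 10/13, f(2.75) = 20/27, f(3) = 5/7, f(3.75) = 20/31.
Sum = Σ Δu_i · f(u_i).
Sum ≈ 2.364820.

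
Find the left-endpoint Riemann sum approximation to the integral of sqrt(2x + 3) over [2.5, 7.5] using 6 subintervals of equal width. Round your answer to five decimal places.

17.31731

Δx = (7.5 − 2.5)/6 = 5/6.
Left endpoints: 2.5, 10/3, 25/6, 5, 35/6, 20/3.
f(2.5) ≈ 2.82843, f(10/3) ≈ 3.10913, f(25/6) ≈ 3.36650, f(5) ≈ 3.60555, f(35/6) ≈ 3.82971, f(20/3) ≈ 4.04145.
Sum = Δx · [f(2.5) + f(10/3) + f(25/6) + ...].
Sum ≈ 17.31731.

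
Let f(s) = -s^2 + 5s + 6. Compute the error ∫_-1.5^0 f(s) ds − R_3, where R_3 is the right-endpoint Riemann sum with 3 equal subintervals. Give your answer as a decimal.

-2.375

Exact integral: ∫_-1.5^0 f(s) ds = 2.25.
R_3 = 4.625.
Error = 2.25 − 4.625 = -2.375.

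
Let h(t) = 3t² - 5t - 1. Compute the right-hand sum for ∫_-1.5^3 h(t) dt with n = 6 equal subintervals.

Δt = (3 − (-1.5))/6 = 0.75.
Right endpoints: -0.75, 0, 0.75, 1.5, 2.25, 3.
h(-0.75) = 4.4375, h(0) = -1, h(0.75) = -3.0625, h(1.5) = -1.75, h(2.25) = 2.9375, h(3) = 11.
Sum = Δt · [h(-0.75) + h(0) + h(0.75) + ...].
Sum = 9.421875.

9.421875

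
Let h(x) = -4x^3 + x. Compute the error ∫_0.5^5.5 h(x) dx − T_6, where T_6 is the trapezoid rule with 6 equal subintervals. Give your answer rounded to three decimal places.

20.833

Exact integral: ∫_0.5^5.5 h(x) dx = -900.
T_6 ≈ -920.83333.
Error ≈ -900 − (-920.83333) ≈ 20.833.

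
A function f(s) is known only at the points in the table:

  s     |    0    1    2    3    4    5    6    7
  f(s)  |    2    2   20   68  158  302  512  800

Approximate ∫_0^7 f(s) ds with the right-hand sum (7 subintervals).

1862

Δs = 1.
Sum = 1·[2 + 20 + 68 + 158 + 302 + 512 + 800] = 1862.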